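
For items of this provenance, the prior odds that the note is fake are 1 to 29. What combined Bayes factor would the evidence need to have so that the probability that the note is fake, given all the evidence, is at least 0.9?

Prior odds = 1/29.
Target odds = 0.9/0.1 = 9.
Required Bayes factor = 9 ÷ (1/29) = 261.

261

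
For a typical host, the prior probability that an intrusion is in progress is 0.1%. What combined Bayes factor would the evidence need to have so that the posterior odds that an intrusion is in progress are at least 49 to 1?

48951

Prior odds = 0.001/0.999 = 1/999.
Target odds = 49.
Required Bayes factor = 49 ÷ (1/999) = 48951.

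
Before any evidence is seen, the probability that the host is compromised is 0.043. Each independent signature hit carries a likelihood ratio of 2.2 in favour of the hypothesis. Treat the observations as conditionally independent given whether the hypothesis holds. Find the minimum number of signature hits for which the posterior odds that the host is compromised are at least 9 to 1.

7

Prior odds = 0.043/0.957 = 43/957.
Likelihood ratio per signature hit = 2.2.
Target odds = 9.
Need (43/957) × 2.2ⁿ ≥ 9, i.e. 2.2ⁿ ≥ 8613/43.
2.2⁶ = 1771561/15625 falls short of 8613/43 but 2.2⁷ = 19487171/78125 reaches it, so n = 7.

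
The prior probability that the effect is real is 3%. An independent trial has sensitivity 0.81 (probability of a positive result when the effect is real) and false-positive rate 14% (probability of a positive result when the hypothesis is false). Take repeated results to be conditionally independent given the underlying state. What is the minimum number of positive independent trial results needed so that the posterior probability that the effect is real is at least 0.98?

5

Prior odds: 0.03 ÷ 0.97 = 3/97.
Likelihood ratio of a positive result = 0.81/0.14 = 81/14.
Target odds: 0.98 ÷ 0.02 = 49.
Require (81/14)ⁿ ≥ 49 ÷ (3/97) = 4753/3.
(81/14)⁴ = 43046721/38416 falls short of 4753/3 but (81/14)⁵ ≈6483.13 reaches it, so n = 5.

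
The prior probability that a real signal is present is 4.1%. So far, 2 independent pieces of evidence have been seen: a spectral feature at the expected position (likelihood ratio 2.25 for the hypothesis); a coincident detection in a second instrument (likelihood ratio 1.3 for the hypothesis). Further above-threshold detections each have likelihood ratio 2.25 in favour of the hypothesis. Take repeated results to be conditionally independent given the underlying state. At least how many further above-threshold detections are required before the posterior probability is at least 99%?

Prior odds = 0.041/0.959 = 41/959.
Combined Bayes factor of the evidence already in hand = 2.25 × 1.3 = 2.925.
Odds after that evidence = (41/959) × 2.925 = 4797/38360.
Target odds = 0.99/0.01 = 99.
Need 2.25ⁿ ≥ 99 ÷ (4797/38360) = 421960/533.
2.25⁸ = 43046721/65536 falls short of 421960/533 but 2.25⁹ = 387420489/262144 reaches it, so n = 9.

9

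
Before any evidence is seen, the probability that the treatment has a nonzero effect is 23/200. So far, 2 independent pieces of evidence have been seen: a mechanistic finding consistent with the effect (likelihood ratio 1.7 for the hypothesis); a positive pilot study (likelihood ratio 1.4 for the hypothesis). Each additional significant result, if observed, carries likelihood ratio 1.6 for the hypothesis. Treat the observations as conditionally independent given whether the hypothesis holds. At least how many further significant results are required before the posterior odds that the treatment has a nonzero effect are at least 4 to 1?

Prior odds = 0.115/0.885 = 23/177.
Combined Bayes factor of the evidence already in hand = 1.7 × 1.4 = 2.38.
Odds after that evidence = (23/177) × 2.38 = 2737/8850.
Target odds = 4.
Need 1.6ⁿ ≥ 4 ÷ (2737/8850) = 35400/2737.
1.6⁵ = 10.48576 falls short of 35400/2737 but 1.6⁶ = 262144/15625 reaches it, so n = 6.

6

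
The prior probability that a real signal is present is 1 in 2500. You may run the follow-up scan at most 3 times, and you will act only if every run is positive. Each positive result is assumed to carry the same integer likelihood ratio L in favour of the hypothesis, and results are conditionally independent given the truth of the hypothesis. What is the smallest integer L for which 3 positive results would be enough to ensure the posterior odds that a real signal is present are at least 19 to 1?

37

Prior odds = 0.0004/0.9996 = 1/2499.
Target odds = 19.
Need L³ ≥ 19 ÷ (1/2499) = 47481.
36³ = 46656 < 47481 ≤ 50653 = 37³, so L = 37.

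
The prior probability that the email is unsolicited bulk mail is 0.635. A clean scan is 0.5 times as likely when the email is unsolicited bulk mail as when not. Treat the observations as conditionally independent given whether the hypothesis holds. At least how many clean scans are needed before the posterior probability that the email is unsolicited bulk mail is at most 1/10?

Prior odds: 0.635 ÷ 0.365 = 127/73.
Likelihood ratio per clean scan = 0.5.
Target odds: 0.1 ÷ 0.9 = 1/9.
Need (127/73) × 0.5ⁿ ≤ 1/9, i.e. 0.5ⁿ ≤ 73/1143.
0.5³ = 0.125 is still above 73/1143 but 0.5⁴ = 0.0625 is at or below it, so n = 4.

4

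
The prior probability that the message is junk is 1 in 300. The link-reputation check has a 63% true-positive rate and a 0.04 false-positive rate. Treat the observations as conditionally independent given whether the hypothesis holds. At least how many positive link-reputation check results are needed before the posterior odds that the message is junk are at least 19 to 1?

Prior odds = (1/300)/(299/300) = 1/299.
Likelihood ratio of a positive result = 0.63/0.04 = 15.75.
Target odds = 19.
Need (1/299) × 15.75ⁿ ≥ 19, i.e. 15.75ⁿ ≥ 5681.
15.75³ = 3906.984375 falls short of 5681 but 15.75⁴ = 15752961/256 reaches it, so n = 4.

4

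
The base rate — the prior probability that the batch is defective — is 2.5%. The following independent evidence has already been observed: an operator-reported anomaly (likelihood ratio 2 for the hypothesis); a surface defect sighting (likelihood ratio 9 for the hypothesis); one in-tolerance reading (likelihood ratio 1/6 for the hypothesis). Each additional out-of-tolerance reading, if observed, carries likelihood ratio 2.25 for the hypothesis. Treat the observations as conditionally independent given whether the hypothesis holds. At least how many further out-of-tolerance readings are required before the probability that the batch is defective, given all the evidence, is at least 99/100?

9

Prior odds = 0.025/0.975 = 1/39.
Combined Bayes factor of the evidence already in hand = 2 × 9 × (1/6) = 3.
Odds after that evidence = (1/39) × 3 = 1/13.
Target odds = 0.99/0.01 = 99.
Need 2.25ⁿ ≥ 99 ÷ (1/13) = 1287.
2.25⁸ = 43046721/65536 falls short of 1287 but 2.25⁹ = 387420489/262144 reaches it, so n = 9.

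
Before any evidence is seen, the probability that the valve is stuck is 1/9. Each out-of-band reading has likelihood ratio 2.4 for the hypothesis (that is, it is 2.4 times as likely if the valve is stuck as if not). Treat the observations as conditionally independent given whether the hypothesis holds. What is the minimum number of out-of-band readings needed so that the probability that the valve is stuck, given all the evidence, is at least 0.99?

Prior odds = (1/9)/(8/9) = 0.125.
Likelihood ratio per out-of-band reading = 2.4.
Target odds: 0.99 ÷ 0.01 = 99.
Need 0.125 × 2.4ⁿ ≥ 99, i.e. 2.4ⁿ ≥ 792.
2.4⁷ = 35831808/78125 falls short of 792 but 2.4⁸ = 429981696/390625 reaches it, so n = 8.

8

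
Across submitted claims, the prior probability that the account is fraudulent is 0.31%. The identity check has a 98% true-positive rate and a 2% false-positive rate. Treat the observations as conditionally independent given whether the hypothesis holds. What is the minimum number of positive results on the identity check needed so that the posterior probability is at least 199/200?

3

Prior odds: 0.0031 ÷ 0.9969 = 31/9969.
Likelihood ratio of a positive result = 0.98/0.02 = 49.
Target posterior odds = 0.995/0.005 = 199.
Require 49ⁿ ≥ 199 ÷ (31/9969) = 1983831/31.
49² = 2401 falls short of 1983831/31 but 49³ = 117649 reaches it, so n = 3.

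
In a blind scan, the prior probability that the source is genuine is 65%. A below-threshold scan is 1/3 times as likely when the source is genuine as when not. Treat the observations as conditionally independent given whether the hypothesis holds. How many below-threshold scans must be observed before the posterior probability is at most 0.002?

7

Prior odds = 0.65/0.35 = 13/7.
Likelihood ratio per below-threshold scan = 1/3.
Target odds: 0.002 ÷ 0.998 = 1/499.
Need (13/7) × (1/3)ⁿ ≤ 1/499, i.e. (1/3)ⁿ ≤ 7/6487.
(1/3)⁶ = 1/729 is still above 7/6487 but (1/3)⁷ = 1/2187 is at or below it, so n = 7.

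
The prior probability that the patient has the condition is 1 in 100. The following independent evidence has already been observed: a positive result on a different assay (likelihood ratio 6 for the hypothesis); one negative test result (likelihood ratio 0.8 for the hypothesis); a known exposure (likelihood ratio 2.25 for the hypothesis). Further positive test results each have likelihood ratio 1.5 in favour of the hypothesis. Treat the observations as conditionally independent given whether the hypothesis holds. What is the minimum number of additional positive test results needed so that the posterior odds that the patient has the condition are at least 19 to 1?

13

Prior odds = 0.01/0.99 = 1/99.
Combined Bayes factor of the evidence already in hand = 6 × 0.8 × 2.25 = 10.8.
Odds after that evidence = (1/99) × 10.8 = 6/55.
Target odds = 19.
Need 1.5ⁿ ≥ 19 ÷ (6/55) = 1045/6.
1.5¹² = 531441/4096 falls short of 1045/6 but 1.5¹³ = 1594323/8192 reaches it, so n = 13.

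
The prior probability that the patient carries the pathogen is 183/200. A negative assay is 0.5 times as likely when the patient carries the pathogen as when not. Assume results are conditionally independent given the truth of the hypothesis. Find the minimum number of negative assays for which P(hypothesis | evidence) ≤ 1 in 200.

12

Prior odds: 0.915 ÷ 0.085 = 183/17.
Likelihood ratio per negative assay = 0.5.
Target odds: 0.005 ÷ 0.995 = 1/199.
Require 0.5ⁿ ≤ 1/199 ÷ (183/17) = 17/36417.
0.5¹¹ = 1/2048 is still above 17/36417 but 0.5¹² = 1/4096 is at or below it, so n = 12.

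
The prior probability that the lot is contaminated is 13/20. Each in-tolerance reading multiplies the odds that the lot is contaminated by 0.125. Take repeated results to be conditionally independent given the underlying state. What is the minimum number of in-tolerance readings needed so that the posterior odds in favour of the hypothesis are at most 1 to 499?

Prior odds = 0.65/0.35 = 13/7.
Likelihood ratio per in-tolerance reading = 0.125.
Target odds = 1/499.
Require 0.125ⁿ ≤ 1/499 ÷ (13/7) = 7/6487.
0.125³ = 0.001953125 is still above 7/6487 but 0.125⁴ = 1/4096 is at or below it, so n = 4.

4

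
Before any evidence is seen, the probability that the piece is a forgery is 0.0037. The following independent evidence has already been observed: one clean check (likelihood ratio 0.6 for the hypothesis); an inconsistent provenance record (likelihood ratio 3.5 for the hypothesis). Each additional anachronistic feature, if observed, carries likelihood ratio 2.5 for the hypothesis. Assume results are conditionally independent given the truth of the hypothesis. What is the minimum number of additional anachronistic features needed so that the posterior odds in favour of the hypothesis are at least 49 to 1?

10

Prior odds = 0.0037/0.9963 = 37/9963.
Combined Bayes factor of the evidence already in hand = 0.6 × 3.5 = 2.1.
Odds after that evidence = (37/9963) × 2.1 = 259/33210.
Target odds = 49.
Need 2.5ⁿ ≥ 49 ÷ (259/33210) = 232470/37.
2.5⁹ = 1953125/512 falls short of 232470/37 but 2.5¹⁰ = 9765625/1024 reaches it, so n = 10.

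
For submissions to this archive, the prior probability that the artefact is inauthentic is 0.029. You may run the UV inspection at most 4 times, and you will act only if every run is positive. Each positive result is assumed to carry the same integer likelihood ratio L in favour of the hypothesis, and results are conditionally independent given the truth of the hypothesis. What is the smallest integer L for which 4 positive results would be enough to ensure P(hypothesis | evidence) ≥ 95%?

Prior odds = 0.029/0.971 = 29/971.
Target odds = 0.95/0.05 = 19.
Need L⁴ ≥ 19 ÷ (29/971) = 18449/29.
5⁴ = 625 < 18449/29 ≤ 1296 = 6⁴, so L = 6.

6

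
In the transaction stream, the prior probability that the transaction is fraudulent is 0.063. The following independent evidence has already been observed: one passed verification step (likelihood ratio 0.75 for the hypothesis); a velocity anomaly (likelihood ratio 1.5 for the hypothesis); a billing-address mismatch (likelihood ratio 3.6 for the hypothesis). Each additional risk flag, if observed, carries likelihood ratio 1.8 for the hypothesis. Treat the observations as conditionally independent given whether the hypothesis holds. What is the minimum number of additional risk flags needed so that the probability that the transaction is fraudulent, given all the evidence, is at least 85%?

6

Prior odds = 0.063/0.937 = 63/937.
Combined Bayes factor of the evidence already in hand = 0.75 × 1.5 × 3.6 = 4.05.
Odds after that evidence = (63/937) × 4.05 = 5103/18740.
Target odds = 0.85/0.15 = 17/3.
Need 1.8ⁿ ≥ 17/3 ÷ (5103/18740) = 318580/15309.
1.8⁵ = 18.89568 falls short of 318580/15309 but 1.8⁶ = 531441/15625 reaches it, so n = 6.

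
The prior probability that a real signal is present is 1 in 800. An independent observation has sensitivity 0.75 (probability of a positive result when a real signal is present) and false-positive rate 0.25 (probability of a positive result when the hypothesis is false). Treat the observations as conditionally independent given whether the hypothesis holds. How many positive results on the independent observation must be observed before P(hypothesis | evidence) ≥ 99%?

Prior odds = 0.00125/0.99875 = 1/799.
Likelihood ratio of a positive result = 0.75/0.25 = 3.
Target odds: 0.99 ÷ 0.01 = 99.
Require 3ⁿ ≥ 99 ÷ (1/799) = 79101.
3¹⁰ = 59049 falls short of 79101 but 3¹¹ = 177147 reaches it, so n = 11.

11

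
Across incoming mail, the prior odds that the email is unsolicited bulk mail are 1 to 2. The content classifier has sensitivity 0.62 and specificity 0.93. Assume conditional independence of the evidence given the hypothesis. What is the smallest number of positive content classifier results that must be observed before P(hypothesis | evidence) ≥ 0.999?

Prior odds = 0.5.
False-positive rate = 1 − 0.93 = 0.07; likelihood ratio of a positive = 0.62/0.07 = 62/7.
Target posterior odds = 0.999/0.001 = 999.
Require (62/7)ⁿ ≥ 999 ÷ 0.5 = 1998.
(62/7)³ = 238328/343 falls short of 1998 but (62/7)⁴ = 14776336/2401 reaches it, so n = 4.

4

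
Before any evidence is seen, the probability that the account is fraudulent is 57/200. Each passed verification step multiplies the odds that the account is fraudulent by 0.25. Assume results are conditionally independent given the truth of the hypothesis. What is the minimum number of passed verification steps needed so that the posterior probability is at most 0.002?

Prior odds: 0.285 ÷ 0.715 = 57/143.
Likelihood ratio per passed verification step = 0.25.
Target odds: 0.002 ÷ 0.998 = 1/499.
Need (57/143) × 0.25ⁿ ≤ 1/499, i.e. 0.25ⁿ ≤ 143/28443.
0.25³ = 0.015625 is still above 143/28443 but 0.25⁴ = 0.00390625 is at or below it, so n = 4.

4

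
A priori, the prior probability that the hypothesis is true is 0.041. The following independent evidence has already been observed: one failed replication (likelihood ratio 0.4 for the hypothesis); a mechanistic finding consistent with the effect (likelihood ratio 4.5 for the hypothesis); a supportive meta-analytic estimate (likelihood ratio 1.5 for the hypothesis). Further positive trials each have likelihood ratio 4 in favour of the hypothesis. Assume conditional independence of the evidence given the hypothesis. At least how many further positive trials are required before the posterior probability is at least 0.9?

Prior odds = 0.041/0.959 = 41/959.
Combined Bayes factor of the evidence already in hand = 0.4 × 4.5 × 1.5 = 2.7.
Odds after that evidence = (41/959) × 2.7 = 1107/9590.
Target odds = 0.9/0.1 = 9.
Need 4ⁿ ≥ 9 ÷ (1107/9590) = 9590/123.
4³ = 64 falls short of 9590/123 but 4⁴ = 256 reaches it, so n = 4.

4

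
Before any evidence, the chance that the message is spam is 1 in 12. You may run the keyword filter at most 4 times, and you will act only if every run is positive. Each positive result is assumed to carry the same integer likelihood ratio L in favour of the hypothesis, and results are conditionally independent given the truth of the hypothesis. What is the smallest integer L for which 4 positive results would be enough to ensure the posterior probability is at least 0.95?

Prior odds = (1/12)/(11/12) = 1/11.
Target odds = 0.95/0.05 = 19.
Need L⁴ ≥ 19 ÷ (1/11) = 209.
3⁴ = 81 < 209 ≤ 256 = 4⁴, so L = 4.

4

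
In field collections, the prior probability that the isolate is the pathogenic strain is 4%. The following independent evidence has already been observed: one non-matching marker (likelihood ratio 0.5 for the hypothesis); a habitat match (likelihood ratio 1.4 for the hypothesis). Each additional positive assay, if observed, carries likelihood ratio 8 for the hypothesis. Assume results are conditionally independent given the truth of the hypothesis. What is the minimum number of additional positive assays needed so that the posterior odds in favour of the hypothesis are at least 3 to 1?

3

Prior odds = 0.04/0.96 = 1/24.
Combined Bayes factor of the evidence already in hand = 0.5 × 1.4 = 0.7.
Odds after that evidence = (1/24) × 0.7 = 7/240.
Target odds = 3.
Need 8ⁿ ≥ 3 ÷ (7/240) = 720/7.
8² = 64 falls short of 720/7 but 8³ = 512 reaches it, so n = 3.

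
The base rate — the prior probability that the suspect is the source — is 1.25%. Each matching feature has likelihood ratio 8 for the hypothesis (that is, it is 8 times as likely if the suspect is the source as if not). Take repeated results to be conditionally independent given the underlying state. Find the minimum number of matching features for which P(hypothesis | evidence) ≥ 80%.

Prior odds = 0.0125/0.9875 = 1/79.
Likelihood ratio per matching feature = 8.
Target odds: 0.8 ÷ 0.2 = 4.
Require 8ⁿ ≥ 4 ÷ (1/79) = 316.
8² = 64 falls short of 316 but 8³ = 512 reaches it, so n = 3.

3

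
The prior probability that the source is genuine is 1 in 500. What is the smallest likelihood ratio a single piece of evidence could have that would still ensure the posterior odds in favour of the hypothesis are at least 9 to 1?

4491

Prior odds = 0.002/0.998 = 1/499.
Target odds = 9.
Required Bayes factor = 9 ÷ (1/499) = 4491.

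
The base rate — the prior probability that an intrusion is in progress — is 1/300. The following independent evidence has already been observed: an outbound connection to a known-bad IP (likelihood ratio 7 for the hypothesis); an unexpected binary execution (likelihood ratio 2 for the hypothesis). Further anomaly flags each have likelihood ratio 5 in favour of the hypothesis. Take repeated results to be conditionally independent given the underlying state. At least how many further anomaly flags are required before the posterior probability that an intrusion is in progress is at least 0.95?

4

Prior odds = (1/300)/(299/300) = 1/299.
Combined Bayes factor of the evidence already in hand = 7 × 2 = 14.
Odds after that evidence = (1/299) × 14 = 14/299.
Target odds = 0.95/0.05 = 19.
Need 5ⁿ ≥ 19 ÷ (14/299) = 5681/14.
5³ = 125 falls short of 5681/14 but 5⁴ = 625 reaches it, so n = 4.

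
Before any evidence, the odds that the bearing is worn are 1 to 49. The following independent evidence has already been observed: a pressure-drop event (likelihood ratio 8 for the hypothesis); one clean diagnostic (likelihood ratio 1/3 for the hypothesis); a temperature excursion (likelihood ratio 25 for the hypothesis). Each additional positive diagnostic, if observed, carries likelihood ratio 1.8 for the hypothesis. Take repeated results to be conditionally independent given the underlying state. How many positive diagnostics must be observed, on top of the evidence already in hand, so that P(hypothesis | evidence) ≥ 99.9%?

12

Prior odds = 1/49.
Combined Bayes factor of the evidence already in hand = 8 × (1/3) × 25 = 200/3.
Odds after that evidence = (1/49) × 200/3 = 200/147.
Target odds = 0.999/0.001 = 999.
Need 1.8ⁿ ≥ 999 ÷ (200/147) = 734.265.
1.8¹¹ ≈642.684 falls short of 734.265 but 1.8¹² ≈1156.83 reaches it, so n = 12.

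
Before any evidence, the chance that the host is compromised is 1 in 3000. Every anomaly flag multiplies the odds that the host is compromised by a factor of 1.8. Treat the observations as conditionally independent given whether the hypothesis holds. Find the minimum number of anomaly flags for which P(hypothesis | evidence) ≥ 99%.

Prior odds: (1/3000) ÷ (2999/3000) = 1/2999.
Likelihood ratio per anomaly flag = 1.8.
Target posterior odds = 0.99/0.01 = 99.
Need (1/2999) × 1.8ⁿ ≥ 99, i.e. 1.8ⁿ ≥ 296901.
1.8²¹ ≈229468 falls short of 296901 but 1.8²² ≈413043 reaches it, so n = 22.

22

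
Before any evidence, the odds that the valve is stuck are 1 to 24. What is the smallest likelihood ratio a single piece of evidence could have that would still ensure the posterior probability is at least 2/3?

Prior odds = 1/24.
Target odds = (2/3)/(1/3) = 2.
Required Bayes factor = 2 ÷ (1/24) = 48.

48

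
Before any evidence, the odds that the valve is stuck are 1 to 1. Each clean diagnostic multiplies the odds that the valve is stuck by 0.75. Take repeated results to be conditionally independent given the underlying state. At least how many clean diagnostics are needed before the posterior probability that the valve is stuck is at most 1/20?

11

Prior odds = 1.
Likelihood ratio per clean diagnostic = 0.75.
Target posterior odds = 0.05/0.95 = 1/19.
Need 1 × 0.75ⁿ ≤ 1/19, i.e. 0.75ⁿ ≤ 1/19.
0.75¹⁰ = 59049/1048576 is still above 1/19 but 0.75¹¹ = 177147/4194304 is at or below it, so n = 11.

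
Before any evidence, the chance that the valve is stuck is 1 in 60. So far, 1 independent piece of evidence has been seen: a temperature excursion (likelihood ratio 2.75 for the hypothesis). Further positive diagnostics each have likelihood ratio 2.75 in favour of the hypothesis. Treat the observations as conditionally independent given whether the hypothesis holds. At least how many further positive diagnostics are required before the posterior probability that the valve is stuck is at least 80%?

Prior odds = (1/60)/(59/60) = 1/59.
Bayes factor of the evidence already in hand = 2.75.
Odds after that evidence = (1/59) × 2.75 = 11/236.
Target odds = 0.8/0.2 = 4.
Need 2.75ⁿ ≥ 4 ÷ (11/236) = 944/11.
2.75⁴ = 57.19140625 falls short of 944/11 but 2.75⁵ = 161051/1024 reaches it, so n = 5.

5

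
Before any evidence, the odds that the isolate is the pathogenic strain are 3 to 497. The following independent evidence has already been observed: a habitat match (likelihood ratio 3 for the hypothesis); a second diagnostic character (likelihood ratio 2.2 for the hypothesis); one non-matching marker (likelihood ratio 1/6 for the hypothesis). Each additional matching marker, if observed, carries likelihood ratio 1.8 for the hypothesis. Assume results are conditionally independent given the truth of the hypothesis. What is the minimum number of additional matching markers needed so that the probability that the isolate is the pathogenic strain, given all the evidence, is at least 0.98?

16

Prior odds = 3/497.
Combined Bayes factor of the evidence already in hand = 3 × 2.2 × (1/6) = 1.1.
Odds after that evidence = (3/497) × 1.1 = 33/4970.
Target odds = 0.98/0.02 = 49.
Need 1.8ⁿ ≥ 49 ÷ (33/4970) = 243530/33.
1.8¹⁵ ≈6746.64 falls short of 243530/33 but 1.8¹⁶ ≈12144 reaches it, so n = 16.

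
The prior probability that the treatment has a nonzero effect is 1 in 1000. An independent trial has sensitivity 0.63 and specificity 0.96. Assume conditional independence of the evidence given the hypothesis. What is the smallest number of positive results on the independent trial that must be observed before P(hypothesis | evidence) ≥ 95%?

4

Prior odds: 0.001 ÷ 0.999 = 1/999.
False-positive rate = 1 − 0.96 = 0.04; likelihood ratio of a positive = 0.63/0.04 = 15.75.
Target posterior odds = 0.95/0.05 = 19.
Need (1/999) × 15.75ⁿ ≥ 19, i.e. 15.75ⁿ ≥ 18981.
15.75³ = 3906.984375 falls short of 18981 but 15.75⁴ = 15752961/256 reaches it, so n = 4.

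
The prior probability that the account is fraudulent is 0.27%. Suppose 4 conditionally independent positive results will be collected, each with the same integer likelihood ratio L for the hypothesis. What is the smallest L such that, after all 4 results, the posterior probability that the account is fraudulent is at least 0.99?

Prior odds = 0.0027/0.9973 = 27/9973.
Target odds = 0.99/0.01 = 99.
Need L⁴ ≥ 99 ÷ (27/9973) = 109703/3.
13⁴ = 28561 < 109703/3 ≤ 38416 = 14⁴, so L = 14.

14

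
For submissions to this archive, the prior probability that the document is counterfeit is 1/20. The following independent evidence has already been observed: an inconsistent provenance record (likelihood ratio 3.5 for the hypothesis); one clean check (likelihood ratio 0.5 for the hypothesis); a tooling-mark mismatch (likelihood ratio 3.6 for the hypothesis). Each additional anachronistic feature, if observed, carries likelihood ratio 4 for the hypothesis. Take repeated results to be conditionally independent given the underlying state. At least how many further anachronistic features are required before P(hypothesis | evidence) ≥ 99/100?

5

Prior odds = 0.05/0.95 = 1/19.
Combined Bayes factor of the evidence already in hand = 3.5 × 0.5 × 3.6 = 6.3.
Odds after that evidence = (1/19) × 6.3 = 63/190.
Target odds = 0.99/0.01 = 99.
Need 4ⁿ ≥ 99 ÷ (63/190) = 2090/7.
4⁴ = 256 falls short of 2090/7 but 4⁵ = 1024 reaches it, so n = 5.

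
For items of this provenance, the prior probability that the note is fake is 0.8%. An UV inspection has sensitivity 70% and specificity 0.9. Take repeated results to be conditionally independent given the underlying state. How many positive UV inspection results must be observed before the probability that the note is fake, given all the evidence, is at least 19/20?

Prior odds = 0.008/0.992 = 1/124.
False-positive rate = 1 − 0.9 = 0.1; likelihood ratio of a positive = 0.7/0.1 = 7.
Target odds: 0.95 ÷ 0.05 = 19.
Need (1/124) × 7ⁿ ≥ 19, i.e. 7ⁿ ≥ 2356.
7³ = 343 falls short of 2356 but 7⁴ = 2401 reaches it, so n = 4.

4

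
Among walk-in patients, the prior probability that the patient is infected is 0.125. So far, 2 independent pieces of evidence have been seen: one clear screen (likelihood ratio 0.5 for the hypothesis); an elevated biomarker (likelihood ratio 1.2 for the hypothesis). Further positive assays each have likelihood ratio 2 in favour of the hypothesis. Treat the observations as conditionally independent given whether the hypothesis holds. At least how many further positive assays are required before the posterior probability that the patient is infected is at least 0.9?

Prior odds = 0.125/0.875 = 1/7.
Combined Bayes factor of the evidence already in hand = 0.5 × 1.2 = 0.6.
Odds after that evidence = (1/7) × 0.6 = 3/35.
Target odds = 0.9/0.1 = 9.
Need 2ⁿ ≥ 9 ÷ (3/35) = 105.
2⁶ = 64 falls short of 105 but 2⁷ = 128 reaches it, so n = 7.

7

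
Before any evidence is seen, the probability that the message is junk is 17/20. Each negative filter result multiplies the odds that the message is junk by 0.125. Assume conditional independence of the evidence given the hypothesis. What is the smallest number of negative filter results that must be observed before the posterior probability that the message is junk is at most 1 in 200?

Prior odds = 0.85/0.15 = 17/3.
Likelihood ratio per negative filter result = 0.125.
Target odds: 0.005 ÷ 0.995 = 1/199.
Need (17/3) × 0.125ⁿ ≤ 1/199, i.e. 0.125ⁿ ≤ 3/3383.
0.125³ = 0.001953125 is still above 3/3383 but 0.125⁴ = 1/4096 is at or below it, so n = 4.

4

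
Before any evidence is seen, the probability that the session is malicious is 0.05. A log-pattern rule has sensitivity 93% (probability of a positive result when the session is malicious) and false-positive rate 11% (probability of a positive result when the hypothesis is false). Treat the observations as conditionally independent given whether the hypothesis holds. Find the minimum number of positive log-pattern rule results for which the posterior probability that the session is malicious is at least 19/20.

Prior odds: 0.05 ÷ 0.95 = 1/19.
Likelihood ratio of a positive result = 0.93/0.11 = 93/11.
Target posterior odds = 0.95/0.05 = 19.
Need (1/19) × (93/11)ⁿ ≥ 19, i.e. (93/11)ⁿ ≥ 361.
(93/11)² = 8649/121 falls short of 361 but (93/11)³ = 804357/1331 reaches it, so n = 3.

3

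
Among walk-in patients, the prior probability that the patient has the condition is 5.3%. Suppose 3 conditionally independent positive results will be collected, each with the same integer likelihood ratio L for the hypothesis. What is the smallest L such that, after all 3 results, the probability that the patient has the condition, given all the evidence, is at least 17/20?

Prior odds = 0.053/0.947 = 53/947.
Target odds = 0.85/0.15 = 17/3.
Need L³ ≥ 17/3 ÷ (53/947) = 16099/159.
4³ = 64 < 16099/159 ≤ 125 = 5³, so L = 5.

5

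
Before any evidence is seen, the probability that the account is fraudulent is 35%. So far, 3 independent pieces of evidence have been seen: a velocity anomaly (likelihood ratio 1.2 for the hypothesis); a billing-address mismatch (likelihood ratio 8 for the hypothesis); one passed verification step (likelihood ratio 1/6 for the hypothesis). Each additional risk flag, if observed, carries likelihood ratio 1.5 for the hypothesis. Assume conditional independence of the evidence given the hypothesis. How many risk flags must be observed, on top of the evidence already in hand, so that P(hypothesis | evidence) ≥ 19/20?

Prior odds = 0.35/0.65 = 7/13.
Combined Bayes factor of the evidence already in hand = 1.2 × 8 × (1/6) = 1.6.
Odds after that evidence = (7/13) × 1.6 = 56/65.
Target odds = 0.95/0.05 = 19.
Need 1.5ⁿ ≥ 19 ÷ (56/65) = 1235/56.
1.5⁷ = 17.0859375 falls short of 1235/56 but 1.5⁸ = 25.62890625 reaches it, so n = 8.

8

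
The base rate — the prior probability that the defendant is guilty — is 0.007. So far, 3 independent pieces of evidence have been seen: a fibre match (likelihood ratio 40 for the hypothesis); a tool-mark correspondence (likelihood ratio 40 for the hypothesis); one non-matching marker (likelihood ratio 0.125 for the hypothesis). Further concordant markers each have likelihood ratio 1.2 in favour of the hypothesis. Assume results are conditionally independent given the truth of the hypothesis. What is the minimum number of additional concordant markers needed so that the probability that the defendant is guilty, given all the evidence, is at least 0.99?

24

Prior odds = 0.007/0.993 = 7/993.
Combined Bayes factor of the evidence already in hand = 40 × 40 × 0.125 = 200.
Odds after that evidence = (7/993) × 200 = 1400/993.
Target odds = 0.99/0.01 = 99.
Need 1.2ⁿ ≥ 99 ÷ (1400/993) = 98307/1400.
1.2²³ ≈66.2474 falls short of 98307/1400 but 1.2²⁴ ≈79.4968 reaches it, so n = 24.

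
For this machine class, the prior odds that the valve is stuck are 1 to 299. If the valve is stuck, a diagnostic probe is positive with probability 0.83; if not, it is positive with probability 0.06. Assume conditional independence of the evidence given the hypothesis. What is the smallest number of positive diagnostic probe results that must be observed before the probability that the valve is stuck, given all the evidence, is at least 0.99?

Prior odds = 1/299.
Likelihood ratio of a positive = 0.83/0.06 = 83/6.
Target posterior odds = 0.99/0.01 = 99.
Need (1/299) × (83/6)ⁿ ≥ 99, i.e. (83/6)ⁿ ≥ 29601.
(83/6)³ = 571787/216 falls short of 29601 but (83/6)⁴ = 47458321/1296 reaches it, so n = 4.

4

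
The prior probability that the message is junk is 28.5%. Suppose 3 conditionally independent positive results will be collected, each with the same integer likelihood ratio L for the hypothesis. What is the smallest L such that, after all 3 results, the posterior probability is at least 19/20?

Prior odds = 0.285/0.715 = 57/143.
Target odds = 0.95/0.05 = 19.
Need L³ ≥ 19 ÷ (57/143) = 143/3.
3³ = 27 < 143/3 ≤ 64 = 4³, so L = 4.

4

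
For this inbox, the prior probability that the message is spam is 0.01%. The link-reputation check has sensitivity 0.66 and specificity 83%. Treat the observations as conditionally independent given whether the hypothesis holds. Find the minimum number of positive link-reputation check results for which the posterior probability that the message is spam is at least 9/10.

Prior odds: 0.0001 ÷ 0.9999 = 1/9999.
False-positive rate = 1 − 0.83 = 0.17; likelihood ratio of a positive = 0.66/0.17 = 66/17.
Target posterior odds = 0.9/0.1 = 9.
Need (1/9999) × (66/17)ⁿ ≥ 9, i.e. (66/17)ⁿ ≥ 89991.
(66/17)⁸ ≈51613.1 falls short of 89991 but (66/17)⁹ ≈200380 reaches it, so n = 9.

9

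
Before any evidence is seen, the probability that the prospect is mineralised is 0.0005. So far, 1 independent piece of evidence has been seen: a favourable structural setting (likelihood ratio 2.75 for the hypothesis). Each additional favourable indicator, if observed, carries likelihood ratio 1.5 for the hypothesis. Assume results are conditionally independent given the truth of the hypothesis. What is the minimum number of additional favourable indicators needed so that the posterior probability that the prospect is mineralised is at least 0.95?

24

Prior odds = 0.0005/0.9995 = 1/1999.
Bayes factor of the evidence already in hand = 2.75.
Odds after that evidence = (1/1999) × 2.75 = 11/7996.
Target odds = 0.95/0.05 = 19.
Need 1.5ⁿ ≥ 19 ÷ (11/7996) = 151924/11.
1.5²³ ≈11222.7 falls short of 151924/11 but 1.5²⁴ ≈16834.1 reaches it, so n = 24.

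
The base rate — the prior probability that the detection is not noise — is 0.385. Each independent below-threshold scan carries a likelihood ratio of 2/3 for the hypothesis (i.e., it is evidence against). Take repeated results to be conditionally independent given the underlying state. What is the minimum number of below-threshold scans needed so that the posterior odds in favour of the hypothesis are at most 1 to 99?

11

Prior odds = 0.385/0.615 = 77/123.
Likelihood ratio per below-threshold scan = 2/3.
Target odds = 1/99.
Need (77/123) × (2/3)ⁿ ≤ 1/99, i.e. (2/3)ⁿ ≤ 41/2541.
(2/3)¹⁰ = 1024/59049 is still above 41/2541 but (2/3)¹¹ = 2048/177147 is at or below it, so n = 11.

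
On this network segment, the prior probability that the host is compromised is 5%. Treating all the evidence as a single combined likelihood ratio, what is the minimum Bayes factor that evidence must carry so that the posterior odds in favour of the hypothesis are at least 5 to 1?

Prior odds = 0.05/0.95 = 1/19.
Target odds = 5.
Required Bayes factor = 5 ÷ (1/19) = 95.

95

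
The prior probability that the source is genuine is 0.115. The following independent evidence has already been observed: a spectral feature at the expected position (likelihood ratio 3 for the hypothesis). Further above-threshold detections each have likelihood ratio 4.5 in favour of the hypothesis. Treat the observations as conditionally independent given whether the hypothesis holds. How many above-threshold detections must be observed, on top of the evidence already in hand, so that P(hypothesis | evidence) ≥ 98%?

Prior odds = 0.115/0.885 = 23/177.
Bayes factor of the evidence already in hand = 3.
Odds after that evidence = (23/177) × 3 = 23/59.
Target odds = 0.98/0.02 = 49.
Need 4.5ⁿ ≥ 49 ÷ (23/59) = 2891/23.
4.5³ = 91.125 falls short of 2891/23 but 4.5⁴ = 410.0625 reaches it, so n = 4.

4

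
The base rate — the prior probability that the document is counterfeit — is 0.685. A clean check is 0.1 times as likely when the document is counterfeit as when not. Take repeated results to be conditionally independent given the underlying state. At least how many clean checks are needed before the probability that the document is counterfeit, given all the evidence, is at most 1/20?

2

Prior odds = 0.685/0.315 = 137/63.
Likelihood ratio per clean check = 0.1.
Target posterior odds = 0.05/0.95 = 1/19.
Require 0.1ⁿ ≤ 1/19 ÷ (137/63) = 63/2603.
0.1¹ = 0.1 is still above 63/2603 but 0.1² = 0.01 is at or below it, so n = 2.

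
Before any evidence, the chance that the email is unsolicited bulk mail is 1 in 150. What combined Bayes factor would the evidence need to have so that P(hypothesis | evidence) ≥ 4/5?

596

Prior odds = (1/150)/(149/150) = 1/149.
Target odds = 0.8/0.2 = 4.
Required Bayes factor = 4 ÷ (1/149) = 596.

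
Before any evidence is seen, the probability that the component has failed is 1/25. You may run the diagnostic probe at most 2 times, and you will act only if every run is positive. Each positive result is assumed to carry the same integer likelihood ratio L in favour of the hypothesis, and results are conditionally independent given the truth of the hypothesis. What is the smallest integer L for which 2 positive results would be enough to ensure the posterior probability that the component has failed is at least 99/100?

Prior odds = 0.04/0.96 = 1/24.
Target odds = 0.99/0.01 = 99.
Need L² ≥ 99 ÷ (1/24) = 2376.
48² = 2304 < 2376 ≤ 2401 = 49², so L = 49.

49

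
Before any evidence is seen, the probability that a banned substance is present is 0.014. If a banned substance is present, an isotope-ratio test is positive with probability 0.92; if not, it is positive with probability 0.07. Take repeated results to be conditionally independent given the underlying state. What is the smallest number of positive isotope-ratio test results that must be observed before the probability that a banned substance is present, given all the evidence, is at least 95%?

Prior odds: 0.014 ÷ 0.986 = 7/493.
Likelihood ratio of a positive = 0.92/0.07 = 92/7.
Target odds: 0.95 ÷ 0.05 = 19.
Need (7/493) × (92/7)ⁿ ≥ 19, i.e. (92/7)ⁿ ≥ 9367/7.
(92/7)² = 8464/49 falls short of 9367/7 but (92/7)³ = 778688/343 reaches it, so n = 3.

3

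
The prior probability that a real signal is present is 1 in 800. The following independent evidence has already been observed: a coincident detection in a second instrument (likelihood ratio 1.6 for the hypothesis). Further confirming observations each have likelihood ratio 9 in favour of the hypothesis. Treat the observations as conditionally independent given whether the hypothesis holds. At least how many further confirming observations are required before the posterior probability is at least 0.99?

5

Prior odds = 0.00125/0.99875 = 1/799.
Bayes factor of the evidence already in hand = 1.6.
Odds after that evidence = (1/799) × 1.6 = 8/3995.
Target odds = 0.99/0.01 = 99.
Need 9ⁿ ≥ 99 ÷ (8/3995) = 49438.125.
9⁴ = 6561 falls short of 49438.125 but 9⁵ = 59049 reaches it, so n = 5.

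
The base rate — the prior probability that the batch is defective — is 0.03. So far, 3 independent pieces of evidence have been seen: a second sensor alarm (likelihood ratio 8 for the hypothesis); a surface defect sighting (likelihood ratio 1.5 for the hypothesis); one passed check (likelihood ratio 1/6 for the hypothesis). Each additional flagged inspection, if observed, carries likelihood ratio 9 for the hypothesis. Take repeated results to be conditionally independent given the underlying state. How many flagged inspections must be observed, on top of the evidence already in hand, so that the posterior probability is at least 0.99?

4

Prior odds = 0.03/0.97 = 3/97.
Combined Bayes factor of the evidence already in hand = 8 × 1.5 × (1/6) = 2.
Odds after that evidence = (3/97) × 2 = 6/97.
Target odds = 0.99/0.01 = 99.
Need 9ⁿ ≥ 99 ÷ (6/97) = 1600.5.
9³ = 729 falls short of 1600.5 but 9⁴ = 6561 reaches it, so n = 4.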